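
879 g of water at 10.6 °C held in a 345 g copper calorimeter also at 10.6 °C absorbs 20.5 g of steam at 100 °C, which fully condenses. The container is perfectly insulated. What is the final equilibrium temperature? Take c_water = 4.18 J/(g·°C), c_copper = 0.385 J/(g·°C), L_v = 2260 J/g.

T_f ≈ 24.5 °C

Energy balance with sensible and latent terms:
latent heat released on condensation: 20.5·2260 = 46330
  condensed water 100 °C→T: 85.69(T − 100)
  water warms: 879·4.18·(T − 10.6) = 3674.2(T − 10.6)
  cup: 132.83(T − 10.6)
3892.7 T = 46330 + 8569 + 40355 = 95254
T ≈ 24.47 °C — below 100 °C, confirming all the steam condensed.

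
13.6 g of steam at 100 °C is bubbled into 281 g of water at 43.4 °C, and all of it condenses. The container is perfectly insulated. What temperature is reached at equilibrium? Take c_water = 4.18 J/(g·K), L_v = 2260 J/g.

T_f ≈ 71.0 °C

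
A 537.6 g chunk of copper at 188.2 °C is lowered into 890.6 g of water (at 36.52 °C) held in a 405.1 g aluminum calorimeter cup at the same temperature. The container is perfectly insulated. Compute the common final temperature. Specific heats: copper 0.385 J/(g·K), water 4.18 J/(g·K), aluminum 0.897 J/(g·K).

Net heat exchanged in the isolated system is zero:
537.6×0.385×(T − 188.2) + 890.6×4.18×(T − 36.52) + 405.1×0.897×(T − 36.52) = 0
206.98(T − 188.2) + 3722.7(T − 36.52) + 363.37(T − 36.52) = 0
(206.98 + 3722.7 + 363.37) T = 206.98×188.2 + 3722.7×36.52 + 363.37×36.52
T = 188177 / 4293.1 = 43.8 °C

T_f ≈ 43.8 °C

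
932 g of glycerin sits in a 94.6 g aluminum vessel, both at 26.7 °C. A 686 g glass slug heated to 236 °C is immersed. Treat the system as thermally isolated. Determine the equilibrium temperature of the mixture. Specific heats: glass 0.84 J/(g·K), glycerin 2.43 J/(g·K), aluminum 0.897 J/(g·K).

T_f ≈ 67.9 °C

Taking heat into each body as positive, Σ m c ΔT = 0:
686*0.84*(T − 236) + 932*2.43*(T − 26.7) + 94.6*0.897*(T − 26.7) = 0
576.24(T − 236) + 2264.8(T − 26.7) + 84.86(T − 26.7) = 0
(576.24 + 2264.8 + 84.86) T = 576.24*236 + 2264.8*26.7 + 84.86*26.7
T ≈ 67.92 °C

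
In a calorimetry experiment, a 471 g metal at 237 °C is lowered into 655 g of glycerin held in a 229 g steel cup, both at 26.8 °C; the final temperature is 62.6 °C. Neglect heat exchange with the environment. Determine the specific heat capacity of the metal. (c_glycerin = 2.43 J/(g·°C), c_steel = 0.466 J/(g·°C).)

Taking heat into each body as positive, Σ m c ΔT = 0:
471×c×(62.6 − 237) + 655×2.43×(62.6 − 26.8) + 229×0.466×(62.6 − 26.8) = 0
-82142 c = -60801
c = -60801/-82142 ≈ 0.7402 J/(g·°C)

c ≈ 0.74 J/(g·°C)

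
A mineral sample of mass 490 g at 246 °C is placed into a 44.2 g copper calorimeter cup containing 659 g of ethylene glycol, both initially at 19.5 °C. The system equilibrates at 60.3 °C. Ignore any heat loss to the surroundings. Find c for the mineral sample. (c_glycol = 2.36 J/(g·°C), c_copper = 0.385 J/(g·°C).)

c ≈ 0.705 J/(g·°C)

Heat gained plus heat lost sum to zero:
490·c·(60.3 − 246) + 659·2.36·(60.3 − 19.5) + 44.2·0.385·(60.3 − 19.5) = 0
-90993 c = -64148
c = -64148/-90993 ≈ 0.705 J/(g·°C)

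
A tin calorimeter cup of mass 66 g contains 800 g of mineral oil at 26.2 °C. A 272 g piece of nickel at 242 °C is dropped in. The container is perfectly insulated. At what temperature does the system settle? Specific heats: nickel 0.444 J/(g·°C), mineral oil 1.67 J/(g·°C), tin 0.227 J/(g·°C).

Let T be the final temperature. ΣQ_i = 0:
272×0.444×(T − 242) + 800×1.67×(T − 26.2) + 66×0.227×(T − 26.2) = 0
120.77(T − 242) + 1336(T − 26.2) + 14.98(T − 26.2) = 0
(120.77 + 1336 + 14.98) T = 120.77×242 + 1336×26.2 + 14.98×26.2
T ≈ 43.91 °C

T_f ≈ 43.9 °C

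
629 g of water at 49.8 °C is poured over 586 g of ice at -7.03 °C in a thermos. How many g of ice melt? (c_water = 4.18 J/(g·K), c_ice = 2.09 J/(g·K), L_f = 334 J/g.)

m_melted ≈ 366 g

Heat available from the water dropping to 0 °C: 629×4.18×49.8 = 130935 J.
Warming the ice to 0 °C takes 586×2.09×7.03 = 8609.9 J, leaving 122325 J for melting.
Melting all 586 g of ice would need 586×334 = 195724 J.
Since 122325 < 195724 J, not all the ice melts; equilibrium is at 0 °C.
m_melted×334 = 122325  ⇒  m_melted ≈ 366.2 g.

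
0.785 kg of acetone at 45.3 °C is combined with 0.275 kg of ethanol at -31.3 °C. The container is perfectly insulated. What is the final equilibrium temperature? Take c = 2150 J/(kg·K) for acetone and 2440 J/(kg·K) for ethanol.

Taking heat into each body as positive, Σ m c ΔT = 0:
0.785·2150·(T − 45.3) + 0.275·2440·(T − (-31.3)) = 0
1687.8(T − 45.3) + 671(T − (-31.3)) = 0
(1687.8 + 671) T = 1687.8·45.3 + 671·(-31.3)
T = 55453/2358.8 ≈ 23.51 °C

T_f ≈ 23.5 °C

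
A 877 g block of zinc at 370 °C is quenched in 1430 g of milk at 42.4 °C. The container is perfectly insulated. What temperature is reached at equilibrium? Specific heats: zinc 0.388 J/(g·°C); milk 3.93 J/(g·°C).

T_f ≈ 61.1 °C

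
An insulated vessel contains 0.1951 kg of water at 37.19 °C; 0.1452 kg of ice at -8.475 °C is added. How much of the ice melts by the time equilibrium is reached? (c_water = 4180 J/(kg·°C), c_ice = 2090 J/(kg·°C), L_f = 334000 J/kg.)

Heat available from the water dropping to 0 °C: 0.1951·4180·37.19 = 30329 J.
Of that, 0.1452·2090·8.475 = 2571.9 J goes to bring the ice to 0 °C, leaving 27757 J.
To melt every bit of ice: 0.1452·334000 = 48497 J.
27757 J < 48497 J, so only part of the ice melts and the system sits at 0 °C.
m_melt = 27757 / L_f = 0.08311 kg.

m_melted ≈ 0.0831 kg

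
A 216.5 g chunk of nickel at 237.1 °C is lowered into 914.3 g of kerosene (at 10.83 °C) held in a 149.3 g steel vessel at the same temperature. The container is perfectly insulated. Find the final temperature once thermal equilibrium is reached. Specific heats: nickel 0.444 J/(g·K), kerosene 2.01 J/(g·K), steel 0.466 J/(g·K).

T_f is the heat-capacity-weighted average of the initial temperatures:
T_f = (96.13×237.1 + 1837.7×10.83 + 69.57×10.83) / (96.13 + 1837.7 + 69.57)
    = 43448 / 2003.4 ≈ 21.69 °C

T_f ≈ 21.7 °C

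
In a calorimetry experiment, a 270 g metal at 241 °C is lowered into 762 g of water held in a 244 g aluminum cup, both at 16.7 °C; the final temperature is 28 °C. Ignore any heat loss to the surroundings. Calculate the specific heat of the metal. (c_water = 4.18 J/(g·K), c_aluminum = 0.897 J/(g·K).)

Net heat exchanged in the isolated system is zero:
270·c·(28 − 241) + 762·4.18·(28 − 16.7) + 244·0.897·(28 − 16.7) = 0
-57510 c = -38466
c = -38466/-57510 ≈ 0.6688 J/(g·K)

c ≈ 0.669 J/(g·K)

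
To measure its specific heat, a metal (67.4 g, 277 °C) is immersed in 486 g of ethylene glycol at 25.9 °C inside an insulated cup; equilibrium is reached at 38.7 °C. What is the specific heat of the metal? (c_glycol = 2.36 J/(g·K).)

c ≈ 0.914 J/(g·K)

Heat gained plus heat lost sum to zero:
67.4×c×(38.7 − 277) + 486×2.36×(38.7 − 25.9) = 0
-16061 c = -14681
c = -14681/-16061 ≈ 0.9141 J/(g·K)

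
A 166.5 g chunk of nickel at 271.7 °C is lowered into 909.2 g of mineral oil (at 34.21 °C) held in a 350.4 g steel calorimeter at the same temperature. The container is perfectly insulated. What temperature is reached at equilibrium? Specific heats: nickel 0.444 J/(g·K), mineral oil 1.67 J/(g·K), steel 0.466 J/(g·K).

Heat gained plus heat lost sum to zero:
166.5·0.444·(T − 271.7) + 909.2·1.67·(T − 34.21) + 350.4·0.466·(T − 34.21) = 0
73.93(T − 271.7) + 1518.4(T − 34.21) + 163.29(T − 34.21) = 0
(73.93 + 1518.4 + 163.29) T = 73.93·271.7 + 1518.4·34.21 + 163.29·34.21
T ≈ 44.21 °C

T_f ≈ 44.2 °C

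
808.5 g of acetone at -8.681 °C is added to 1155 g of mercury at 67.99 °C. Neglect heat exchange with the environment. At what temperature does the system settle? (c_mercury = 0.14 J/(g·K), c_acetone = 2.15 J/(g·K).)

T_f ≈ -2.2 °C

Heat gained plus heat lost sum to zero:
1155*0.14*(T − 67.99) + 808.5*2.15*(T − (-8.681)) = 0
161.7(T − 67.99) + 1738.3(T − (-8.681)) = 0
1900 T = -4096
T ≈ -2.16 °C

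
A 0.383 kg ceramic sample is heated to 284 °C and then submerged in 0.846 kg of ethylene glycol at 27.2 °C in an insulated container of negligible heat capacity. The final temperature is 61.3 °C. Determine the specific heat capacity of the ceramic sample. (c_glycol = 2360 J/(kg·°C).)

c ≈ 798 J/(kg·°C)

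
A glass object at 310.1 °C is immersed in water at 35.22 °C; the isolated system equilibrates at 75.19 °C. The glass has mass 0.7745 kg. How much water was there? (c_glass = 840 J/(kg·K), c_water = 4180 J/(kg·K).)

m ≈ 0.915 kg

|Q_glass| = |Q_water|:
0.7745·840·(310.1 − 75.19) = m·4180·(75.19 − 35.22)
167075 m = 152828  ⇒  m ≈ 0.9147 kg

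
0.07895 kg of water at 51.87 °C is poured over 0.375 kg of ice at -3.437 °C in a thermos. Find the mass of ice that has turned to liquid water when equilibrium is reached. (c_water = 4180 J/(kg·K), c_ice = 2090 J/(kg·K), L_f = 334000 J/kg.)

m_melted ≈ 0.0432 kg

Cooling the water to 0 °C releases 0.07895×4180×51.87 = 17118 J.
Of that, 0.375×2090×3.437 = 2693.7 J goes to bring the ice to 0 °C, leaving 14424 J.
Melting all 0.375 kg of ice would need 0.375×334000 = 125250 J.
14424 J < 125250 J, so only part of the ice melts and the system sits at 0 °C.
Mass melted = 14424/334000 ≈ 0.04319 kg.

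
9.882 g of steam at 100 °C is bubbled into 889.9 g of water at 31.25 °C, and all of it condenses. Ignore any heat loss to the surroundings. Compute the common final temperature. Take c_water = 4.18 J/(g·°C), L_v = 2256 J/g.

T_f ≈ 37.9 °C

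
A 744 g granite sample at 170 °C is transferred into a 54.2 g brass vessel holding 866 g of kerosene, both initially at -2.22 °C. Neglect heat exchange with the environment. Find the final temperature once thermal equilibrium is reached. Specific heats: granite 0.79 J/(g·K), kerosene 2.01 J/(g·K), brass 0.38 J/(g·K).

T_f ≈ 40.9 °C

Let T be the final temperature. ΣQ_i = 0:
744×0.79×(T − 170) + 866×2.01×(T − (-2.22)) + 54.2×0.38×(T − (-2.22)) = 0
587.76(T − 170) + 1740.7(T − (-2.22)) + 20.6(T − (-2.22)) = 0
2349 T = 96009
T = 96009/2349 ≈ 40.87 °C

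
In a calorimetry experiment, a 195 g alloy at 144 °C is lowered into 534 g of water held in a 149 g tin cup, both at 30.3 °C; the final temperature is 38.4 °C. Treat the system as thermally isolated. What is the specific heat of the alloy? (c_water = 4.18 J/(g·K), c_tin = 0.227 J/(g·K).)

Net heat exchanged in the isolated system is zero:
195·c·(38.4 − 144) + 534·4.18·(38.4 − 30.3) + 149·0.227·(38.4 − 30.3) = 0
-20592 c = -18354
c = -18354/-20592 ≈ 0.8913 J/(g·K)

c ≈ 0.891 J/(g·K)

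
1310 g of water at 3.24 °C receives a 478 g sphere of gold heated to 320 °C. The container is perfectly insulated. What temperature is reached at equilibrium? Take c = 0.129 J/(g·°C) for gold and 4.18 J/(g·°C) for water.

T_f = Σ m_i c_i T_i / Σ m_i c_i:
T_f = (61.66×320 + 5475.8×3.24) / (61.66 + 5475.8)
    = 37473 / 5537.5 ≈ 6.77 °C

T_f ≈ 6.8 °C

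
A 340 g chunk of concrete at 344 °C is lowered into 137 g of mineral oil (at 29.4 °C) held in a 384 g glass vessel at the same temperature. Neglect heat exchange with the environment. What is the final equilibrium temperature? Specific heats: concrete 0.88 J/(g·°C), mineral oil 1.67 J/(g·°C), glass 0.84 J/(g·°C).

T_f ≈ 140.1 °C

Setting the total heat transfer to zero:
340·0.88·(T − 344) + 137·1.67·(T − 29.4) + 384·0.84·(T − 29.4) = 0
299.2(T − 344) + 228.79(T − 29.4) + 322.56(T − 29.4) = 0
(299.2 + 228.79 + 322.56) T = 299.2·344 + 228.79·29.4 + 322.56·29.4
T = 119134 / 850.55 = 140 °C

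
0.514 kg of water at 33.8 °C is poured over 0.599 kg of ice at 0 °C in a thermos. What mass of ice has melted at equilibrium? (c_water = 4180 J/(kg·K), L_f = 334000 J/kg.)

m_melted ≈ 0.217 kg

Cooling the water to 0 °C releases 0.514·4180·33.8 = 72620 J.
To melt every bit of ice: 0.599·334000 = 200066 J.
Since 72620 < 200066 J, not all the ice melts; equilibrium is at 0 °C.
Mass melted = 72620/334000 ≈ 0.2174 kg.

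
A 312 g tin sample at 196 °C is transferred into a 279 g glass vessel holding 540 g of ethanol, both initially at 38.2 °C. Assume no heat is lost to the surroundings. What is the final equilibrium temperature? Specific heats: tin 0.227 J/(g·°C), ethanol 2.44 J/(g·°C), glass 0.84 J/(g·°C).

T_f ≈ 45.1 °C

Heat gained plus heat lost sum to zero:
312·0.227·(T − 196) + 540·2.44·(T − 38.2) + 279·0.84·(T − 38.2) = 0
(70.82 + 1317.6 + 234.36) T = 70.82·196 + 1317.6·38.2 + 234.36·38.2
T ≈ 45.09 °C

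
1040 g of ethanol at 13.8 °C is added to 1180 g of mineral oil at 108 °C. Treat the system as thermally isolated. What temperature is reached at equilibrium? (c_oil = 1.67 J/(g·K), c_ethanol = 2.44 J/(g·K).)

Energy conservation, ΣQ = 0:
1180·1.67·(T − 108) + 1040·2.44·(T − 13.8) = 0
4508.2 T = 247844
T = 247844/4508.2 ≈ 54.98 °C

T_f ≈ 55.0 °C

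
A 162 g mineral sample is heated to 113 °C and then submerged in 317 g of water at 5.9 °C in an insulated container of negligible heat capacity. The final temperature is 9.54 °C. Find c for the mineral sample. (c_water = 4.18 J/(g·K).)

c ≈ 0.288 J/(g·K)

Let T be the final temperature. ΣQ_i = 0:
162·c·(9.54 − 113) + 317·4.18·(9.54 − 5.9) = 0
-16761 c = -4823.2
c = -4823.2/-16761 ≈ 0.2878 J/(g·K)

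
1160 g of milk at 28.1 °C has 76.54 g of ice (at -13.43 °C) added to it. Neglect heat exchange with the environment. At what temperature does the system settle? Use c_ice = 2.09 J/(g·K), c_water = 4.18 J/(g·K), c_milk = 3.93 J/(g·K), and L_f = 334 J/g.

Setting the total heat transfer to zero:
warm ice to 0 °C: 76.54×2.09×(0 − (-13.43)) = 2148.4; latent heat to melt: 76.54×334 = 25564; warm the meltwater: 319.94 T; milk cools: 1160×3.93×(T − 28.1) = 4558.8(T − 28.1)
4878.7 T = 128102 − 27713 = 100390
T ≈ 20.58 °C. Since T > 0 °C, the all-ice-melts assumption holds.

T_f ≈ 20.6 °C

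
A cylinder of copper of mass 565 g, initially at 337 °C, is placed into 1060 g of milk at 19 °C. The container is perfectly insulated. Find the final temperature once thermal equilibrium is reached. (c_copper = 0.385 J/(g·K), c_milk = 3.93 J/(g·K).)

T_f ≈ 34.8 °C

Heat lost by the copper equals heat gained by the milk:
565*0.385*(337 − T) = 1060*3.93*(T − 19)
217.53(337 − T) = 4165.8(T − 19)
4383.3 T = 152456  ⇒  T ≈ 34.78 °C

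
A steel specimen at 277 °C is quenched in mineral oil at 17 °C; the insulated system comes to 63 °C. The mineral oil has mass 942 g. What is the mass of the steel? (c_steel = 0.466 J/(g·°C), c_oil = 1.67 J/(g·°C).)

Let T be the final temperature. ΣQ_i = 0:
m×0.466×(63 − 277) + 942×1.67×(63 − 17) = 0
-99.72 m = -72364
m = -72364/-99.72 ≈ 725.6 g

m ≈ 726 g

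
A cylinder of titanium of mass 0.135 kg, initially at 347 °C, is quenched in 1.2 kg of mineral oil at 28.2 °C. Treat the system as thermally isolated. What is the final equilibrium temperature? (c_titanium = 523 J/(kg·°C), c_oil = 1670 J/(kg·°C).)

T_f ≈ 39.0 °C

Conservation of energy gives ΣQ = 0:
0.135×523×(T − 347) + 1.2×1670×(T − 28.2) = 0
2074.6 T = 81013
T = 81013 / 2074.6 = 39 °C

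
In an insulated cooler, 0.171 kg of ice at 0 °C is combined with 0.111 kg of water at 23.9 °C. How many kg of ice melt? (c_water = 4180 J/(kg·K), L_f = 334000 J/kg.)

Cooling the water to 0 °C releases 0.111×4180×23.9 = 11089 J.
To melt every bit of ice: 0.171×334000 = 57114 J.
Since 11089 < 57114 J, not all the ice melts; equilibrium is at 0 °C.
Mass melted = 11089/334000 ≈ 0.0332 kg.

m_melted ≈ 0.0332 kg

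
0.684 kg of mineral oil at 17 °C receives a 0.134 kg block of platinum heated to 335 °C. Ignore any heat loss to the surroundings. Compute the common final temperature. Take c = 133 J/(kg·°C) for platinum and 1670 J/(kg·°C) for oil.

Setting the total heat transfer to zero:
0.134·133·(T − 335) + 0.684·1670·(T − 17) = 0
(17.82 + 1142.3) T = 17.82·335 + 1142.3·17
T = 25389 / 1160.1 = 21.9 °C

T_f ≈ 21.9 °C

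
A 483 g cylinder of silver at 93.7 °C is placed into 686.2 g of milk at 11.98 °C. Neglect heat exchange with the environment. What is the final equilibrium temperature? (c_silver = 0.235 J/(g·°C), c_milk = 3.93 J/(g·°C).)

Taking heat into each body as positive, Σ m c ΔT = 0:
483×0.235×(T − 93.7) + 686.2×3.93×(T − 11.98) = 0
113.5(T − 93.7) + 2696.8(T − 11.98) = 0
2810.3 T = 42943
T = 42943/2810.3 ≈ 15.28 °C

T_f ≈ 15.3 °C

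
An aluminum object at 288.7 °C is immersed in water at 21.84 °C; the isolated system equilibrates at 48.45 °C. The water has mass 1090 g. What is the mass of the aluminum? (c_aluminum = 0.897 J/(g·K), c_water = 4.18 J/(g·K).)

m ≈ 563 g

Heat gained plus heat lost sum to zero:
m·0.897·(48.45 − 288.7) + 1090·4.18·(48.45 − 21.84) = 0
-215.5 m = -121240
m = -121240/-215.5 ≈ 562.6 g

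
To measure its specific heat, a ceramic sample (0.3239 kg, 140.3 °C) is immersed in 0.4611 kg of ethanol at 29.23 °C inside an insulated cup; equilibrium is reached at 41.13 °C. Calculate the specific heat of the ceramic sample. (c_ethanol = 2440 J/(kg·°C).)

Heat lost by the ceramic sample = heat gained by the ethanol:
0.3239·c·(140.3 − 41.13) = 0.4611·2440·(41.13 − 29.23)
32.12 c = 13388  ⇒  c ≈ 416.8 J/(kg·°C)

c ≈ 417 J/(kg·°C)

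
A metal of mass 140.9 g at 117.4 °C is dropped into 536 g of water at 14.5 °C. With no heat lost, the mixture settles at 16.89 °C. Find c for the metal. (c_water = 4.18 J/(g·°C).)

Heat lost by the metal = heat gained by the water:
140.9×c×(117.4 − 16.89) = 536×4.18×(16.89 − 14.5)
14162 c = 5354.7  ⇒  c ≈ 0.3781 J/(g·°C)

c ≈ 0.378 J/(g·°C)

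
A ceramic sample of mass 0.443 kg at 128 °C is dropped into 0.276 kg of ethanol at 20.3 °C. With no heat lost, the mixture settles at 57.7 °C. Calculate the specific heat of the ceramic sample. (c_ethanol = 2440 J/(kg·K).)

Setting the total heat transfer to zero:
0.443×c×(57.7 − 128) + 0.276×2440×(57.7 − 20.3) = 0
-31.14 c = -25187
c = -25187/-31.14 ≈ 808.7 J/(kg·K)

c ≈ 809 J/(kg·K)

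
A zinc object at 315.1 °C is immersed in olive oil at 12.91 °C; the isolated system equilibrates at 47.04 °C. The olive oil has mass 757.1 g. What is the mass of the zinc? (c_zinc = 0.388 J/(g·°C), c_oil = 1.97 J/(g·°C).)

|Q_zinc| = |Q_oil|:
m×0.388×(315.1 − 47.04) = 757.1×1.97×(47.04 − 12.91)
104.01 m = 50904  ⇒  m ≈ 489.4 g

m ≈ 489 g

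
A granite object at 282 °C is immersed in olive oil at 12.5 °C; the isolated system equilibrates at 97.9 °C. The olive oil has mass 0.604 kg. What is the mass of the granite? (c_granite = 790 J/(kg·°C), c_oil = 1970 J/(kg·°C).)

m ≈ 0.699 kg

|Q_granite| = |Q_oil|:
m×790×(282 − 97.9) = 0.604×1970×(97.9 − 12.5)
145439 m = 101616  ⇒  m ≈ 0.6987 kg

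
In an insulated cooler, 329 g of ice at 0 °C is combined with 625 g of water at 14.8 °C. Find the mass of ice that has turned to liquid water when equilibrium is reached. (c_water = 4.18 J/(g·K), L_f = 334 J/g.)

Water can give up m c ΔT = 625×4.18×14.8 = 38665 J before reaching 0 °C.
Melting all 329 g of ice would need 329×334 = 109886 J.
38665 J < 109886 J, so only part of the ice melts and the system sits at 0 °C.
m_melted×334 = 38665  ⇒  m_melted ≈ 115.8 g.

m_melted ≈ 116 g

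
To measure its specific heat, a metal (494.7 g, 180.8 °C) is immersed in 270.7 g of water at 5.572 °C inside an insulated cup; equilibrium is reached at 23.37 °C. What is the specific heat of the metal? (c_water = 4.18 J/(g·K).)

m_s c (T_s − T_f) = m_water c_water (T_f − T_0):
494.7·c·(180.8 − 23.37) = 270.7·4.18·(23.37 − 5.572)
77881 c = 20139  ⇒  c ≈ 0.2586 J/(g·K)

c ≈ 0.259 J/(g·K)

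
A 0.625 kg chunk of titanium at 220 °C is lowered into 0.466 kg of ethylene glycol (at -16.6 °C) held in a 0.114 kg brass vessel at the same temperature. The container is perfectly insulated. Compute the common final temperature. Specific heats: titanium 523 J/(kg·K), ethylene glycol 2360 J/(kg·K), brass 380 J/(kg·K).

T_f ≈ 36.0 °C

Heat gained plus heat lost sum to zero:
0.625*523*(T − 220) + 0.466*2360*(T − (-16.6)) + 0.114*380*(T − (-16.6)) = 0
1470 T = 52937
T = 52937 / 1470 = 36 °C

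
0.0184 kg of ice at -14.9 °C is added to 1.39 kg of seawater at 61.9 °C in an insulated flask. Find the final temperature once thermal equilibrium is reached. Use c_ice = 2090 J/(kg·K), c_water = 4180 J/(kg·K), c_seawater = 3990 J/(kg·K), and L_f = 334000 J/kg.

Heat gained plus heat lost sum to zero:
ice -14.9→0 °C: 0.0184·2090·14.9 = 572.99
  fusion: m_ice L_f = 0.0184·334000 = 6145.6
  warm the meltwater: 76.91 T
  seawater: 5546.1(T − 61.9)
5623 T = 343304 − 6718.6 = 336585
T ≈ 59.86 °C. Since T > 0 °C, the all-ice-melts assumption holds.

T_f ≈ 59.9 °C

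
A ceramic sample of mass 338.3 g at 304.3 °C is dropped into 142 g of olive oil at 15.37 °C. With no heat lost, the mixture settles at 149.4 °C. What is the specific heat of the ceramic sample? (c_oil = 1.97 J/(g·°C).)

c ≈ 0.715 J/(g·°C)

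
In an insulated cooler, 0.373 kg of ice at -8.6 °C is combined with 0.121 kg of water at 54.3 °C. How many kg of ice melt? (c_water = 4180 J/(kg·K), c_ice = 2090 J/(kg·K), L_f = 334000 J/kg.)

Heat available from the water dropping to 0 °C: 0.121·4180·54.3 = 27464 J.
Warming the ice to 0 °C takes 0.373·2090·8.6 = 6704.3 J, leaving 20760 J for melting.
Melting all 0.373 kg of ice would need 0.373·334000 = 124582 J.
Since 20760 < 124582 J, not all the ice melts; equilibrium is at 0 °C.
m_melted·334000 = 20760  ⇒  m_melted ≈ 0.06215 kg.

m_melted ≈ 0.0622 kg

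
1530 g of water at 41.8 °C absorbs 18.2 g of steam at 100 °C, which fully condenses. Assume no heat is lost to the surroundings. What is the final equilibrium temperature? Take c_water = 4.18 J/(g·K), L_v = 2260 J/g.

T_f ≈ 48.8 °C

Net heat exchanged in the isolated system is zero:
steam→water at 100 °C releases m L_v = 18.2×2260 = 41132
  condensed water 100 °C→T: 76.08(T − 100)
  original water: 6395.4(T − 41.8)
6471.5 T = 41132 + 7607.6 + 267328 = 316067
T ≈ 48.84 °C — below 100 °C, confirming all the steam condensed.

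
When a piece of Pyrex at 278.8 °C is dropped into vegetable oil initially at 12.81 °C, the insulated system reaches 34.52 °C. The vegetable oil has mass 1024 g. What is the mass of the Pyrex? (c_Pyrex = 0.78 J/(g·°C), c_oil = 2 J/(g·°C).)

m ≈ 233 g

|Q_Pyrex| = |Q_oil|:
m·0.78·(278.8 − 34.52) = 1024·2·(34.52 − 12.81)
190.54 m = 44462  ⇒  m ≈ 233.3 g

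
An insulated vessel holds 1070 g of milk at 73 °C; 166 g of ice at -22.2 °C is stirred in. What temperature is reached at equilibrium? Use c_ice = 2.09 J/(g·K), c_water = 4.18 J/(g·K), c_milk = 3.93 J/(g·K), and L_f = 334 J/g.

Taking heat into each body as positive, Σ m c ΔT = 0:
warm ice to 0 °C: 166·2.09·(0 − (-22.2)) = 7702.1; fusion: m_ice L_f = 166·334 = 55444; meltwater 0→T: 166·4.18·T = 693.88 T; milk: 4205.1(T − 73)
4899 T = 306972 − 63146 = 243826
T ≈ 49.77 °C (positive, so assuming full melt was valid).

T_f ≈ 49.8 °C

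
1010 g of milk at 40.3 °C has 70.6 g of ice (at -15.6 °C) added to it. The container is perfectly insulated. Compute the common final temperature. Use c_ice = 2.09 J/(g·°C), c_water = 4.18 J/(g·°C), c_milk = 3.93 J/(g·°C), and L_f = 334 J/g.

Sum of m c ΔT and latent-heat terms is zero:
ice -15.6→0 °C: 70.6·2.09·15.6 = 2301.8; latent heat to melt: 70.6·334 = 23580; meltwater 0→T: 70.6·4.18·T = 295.11 T; milk cools: 1010·3.93·(T − 40.3) = 3969.3(T − 40.3)
4264.4 T = 159963 − 25882 = 134081
T ≈ 31.44 °C — above 0 °C, consistent with complete melting.

T_f ≈ 31.4 °C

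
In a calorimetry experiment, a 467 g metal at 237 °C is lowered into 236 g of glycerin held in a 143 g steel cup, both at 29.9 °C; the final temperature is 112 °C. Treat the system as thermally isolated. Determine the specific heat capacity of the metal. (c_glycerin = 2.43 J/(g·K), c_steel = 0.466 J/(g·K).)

c ≈ 0.9 J/(g·K)

Energy conservation, ΣQ = 0:
467·c·(112 − 237) + 236·2.43·(112 − 29.9) + 143·0.466·(112 − 29.9) = 0
-58375 c = -52554
c = -52554/-58375 ≈ 0.9003 J/(g·K)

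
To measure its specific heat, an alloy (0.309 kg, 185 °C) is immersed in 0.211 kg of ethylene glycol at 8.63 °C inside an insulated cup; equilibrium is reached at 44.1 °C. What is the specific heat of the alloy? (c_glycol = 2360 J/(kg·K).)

Heat lost by the alloy = heat gained by the glycol:
0.309×c×(185 − 44.1) = 0.211×2360×(44.1 − 8.63)
43.54 c = 17663  ⇒  c ≈ 405.7 J/(kg·K)

c ≈ 406 J/(kg·K)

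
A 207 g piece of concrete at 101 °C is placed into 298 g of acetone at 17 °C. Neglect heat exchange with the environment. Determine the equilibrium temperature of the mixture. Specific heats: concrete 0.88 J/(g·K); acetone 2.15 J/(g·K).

T_f ≈ 35.6 °C

|Q_concrete| = |Q_acetone|:
207×0.88×(101 − T) = 298×2.15×(T − 17)
182.16(101 − T) = 640.7(T − 17)
822.86 T = 29290  ⇒  T ≈ 35.60 °C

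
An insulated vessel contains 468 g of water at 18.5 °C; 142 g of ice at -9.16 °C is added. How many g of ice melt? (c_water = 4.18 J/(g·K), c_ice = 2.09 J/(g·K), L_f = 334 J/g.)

Cooling the water to 0 °C releases 468·4.18·18.5 = 36190 J.
Warming the ice to 0 °C takes 142·2.09·9.16 = 2718.5 J, leaving 33472 J for melting.
Melting all 142 g of ice would need 142·334 = 47428 J.
Since 33472 < 47428 J, not all the ice melts; equilibrium is at 0 °C.
m_melted·334 = 33472  ⇒  m_melted ≈ 100.2 g.

m_melted ≈ 100 g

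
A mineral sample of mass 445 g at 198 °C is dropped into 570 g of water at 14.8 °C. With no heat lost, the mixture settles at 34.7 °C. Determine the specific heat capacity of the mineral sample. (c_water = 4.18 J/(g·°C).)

c ≈ 0.652 J/(g·°C)

Heat lost by the mineral sample = heat gained by the water:
445·c·(198 − 34.7) = 570·4.18·(34.7 − 14.8)
72668 c = 47414  ⇒  c ≈ 0.6525 J/(g·°C)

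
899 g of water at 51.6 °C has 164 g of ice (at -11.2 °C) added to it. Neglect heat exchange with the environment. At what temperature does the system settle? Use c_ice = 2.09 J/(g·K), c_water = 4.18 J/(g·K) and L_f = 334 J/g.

T_f ≈ 30.4 °C

Let T be the final temperature. ΣQ_i = 0:
ice -11.2→0 °C: 164×2.09×11.2 = 3838.9; latent heat to melt: 164×334 = 54776; warm the meltwater: 685.52 T; water cools: 899×4.18×(T − 51.6) = 3757.8(T − 51.6)
4443.3 T = 193904 − 58615 = 135289
T ≈ 30.45 °C (positive, so assuming full melt was valid).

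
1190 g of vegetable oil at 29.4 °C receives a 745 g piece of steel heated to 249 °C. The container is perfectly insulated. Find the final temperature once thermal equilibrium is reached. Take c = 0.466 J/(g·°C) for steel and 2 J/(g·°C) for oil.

T_f ≈ 57.4 °C

Net heat exchanged in the isolated system is zero:
745·0.466·(T − 249) + 1190·2·(T − 29.4) = 0
347.17(T − 249) + 2380(T − 29.4) = 0
(347.17 + 2380) T = 347.17·249 + 2380·29.4
T = 156417 / 2727.2 = 57.4 °C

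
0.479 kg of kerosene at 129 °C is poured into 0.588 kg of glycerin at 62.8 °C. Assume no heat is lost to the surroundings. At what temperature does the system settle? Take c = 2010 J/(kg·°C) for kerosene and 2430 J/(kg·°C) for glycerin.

T_f ≈ 89.4 °C

Set heat shed by the hot body equal to heat absorbed by the cold body:
0.479·2010·(129 − T) = 0.588·2430·(T − 62.8)
962.79(129 − T) = 1428.8(T − 62.8)
2391.6 T = 213931  ⇒  T ≈ 89.45 °C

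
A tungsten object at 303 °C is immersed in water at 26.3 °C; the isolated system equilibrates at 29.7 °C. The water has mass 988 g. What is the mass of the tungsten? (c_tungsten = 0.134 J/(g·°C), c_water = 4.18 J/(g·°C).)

m ≈ 383 g

Heat lost by the tungsten = heat gained by the water:
m·0.134·(303 − 29.7) = 988·4.18·(29.7 − 26.3)
36.62 m = 14041  ⇒  m ≈ 383.4 g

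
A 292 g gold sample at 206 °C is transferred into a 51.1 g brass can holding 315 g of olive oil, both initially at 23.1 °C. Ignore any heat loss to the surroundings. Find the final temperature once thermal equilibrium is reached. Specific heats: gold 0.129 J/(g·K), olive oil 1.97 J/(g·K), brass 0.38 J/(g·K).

With ΣQ=0 the equilibrium temperature is the m·c-weighted mean:
T_f = (37.67×206 + 620.55×23.1 + 19.42×23.1) / (37.67 + 620.55 + 19.42)
    = 22543 / 677.64 ≈ 33.27 °C

T_f ≈ 33.3 °C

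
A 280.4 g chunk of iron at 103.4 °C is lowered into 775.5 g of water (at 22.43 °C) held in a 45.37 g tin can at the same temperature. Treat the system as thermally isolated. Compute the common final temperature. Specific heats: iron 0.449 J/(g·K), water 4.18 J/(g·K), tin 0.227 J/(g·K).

Let T be the final temperature. ΣQ_i = 0:
280.4*0.449*(T − 103.4) + 775.5*4.18*(T − 22.43) + 45.37*0.227*(T − 22.43) = 0
125.9(T − 103.4) + 3241.6(T − 22.43) + 10.3(T − 22.43) = 0
3377.8 T = 85958
T ≈ 25.45 °C

T_f ≈ 25.4 °C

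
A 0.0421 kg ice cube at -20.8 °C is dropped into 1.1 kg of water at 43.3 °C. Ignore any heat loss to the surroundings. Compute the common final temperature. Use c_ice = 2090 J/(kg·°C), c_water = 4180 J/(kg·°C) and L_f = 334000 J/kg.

Energy balance with sensible and latent terms:
warm ice to 0 °C: 0.0421·2090·(0 − (-20.8)) = 1830.2; fusion: m_ice L_f = 0.0421·334000 = 14061; warm the meltwater: 175.98 T; water: 4598(T − 43.3)
4774 T = 199093 − 15892 = 183202
T ≈ 38.38 °C (positive, so assuming full melt was valid).

T_f ≈ 38.4 °C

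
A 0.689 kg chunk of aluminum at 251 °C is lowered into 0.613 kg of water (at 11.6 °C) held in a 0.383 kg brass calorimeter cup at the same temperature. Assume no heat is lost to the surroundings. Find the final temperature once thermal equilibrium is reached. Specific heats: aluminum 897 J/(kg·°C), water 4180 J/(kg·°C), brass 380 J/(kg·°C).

T_f ≈ 56.1 °C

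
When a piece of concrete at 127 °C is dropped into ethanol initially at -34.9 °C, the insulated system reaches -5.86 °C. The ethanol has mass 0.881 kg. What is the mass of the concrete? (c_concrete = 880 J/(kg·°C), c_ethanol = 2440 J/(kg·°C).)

m ≈ 0.534 kg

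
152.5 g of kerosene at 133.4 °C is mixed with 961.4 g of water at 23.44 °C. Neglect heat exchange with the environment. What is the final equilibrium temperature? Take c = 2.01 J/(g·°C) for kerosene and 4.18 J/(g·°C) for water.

T_f ≈ 31.2 °C

Set heat shed by the hot body equal to heat absorbed by the cold body:
152.5×2.01×(133.4 − T) = 961.4×4.18×(T − 23.44)
306.52(133.4 − T) = 4018.7(T − 23.44)
4325.2 T = 135088  ⇒  T ≈ 31.23 °C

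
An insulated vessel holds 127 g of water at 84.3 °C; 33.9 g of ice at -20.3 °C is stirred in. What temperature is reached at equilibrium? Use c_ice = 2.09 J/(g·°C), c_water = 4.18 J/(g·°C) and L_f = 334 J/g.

Energy balance with sensible and latent terms:
ice -20.3→0 °C: 33.9×2.09×20.3 = 1438.3; latent heat to melt: 33.9×334 = 11323; warm the meltwater: 141.7 T; water cools: 127×4.18×(T − 84.3) = 530.86(T − 84.3)
672.56 T = 44751 − 12761 = 31991
T ≈ 47.57 °C — above 0 °C, consistent with complete melting.

T_f ≈ 47.6 °C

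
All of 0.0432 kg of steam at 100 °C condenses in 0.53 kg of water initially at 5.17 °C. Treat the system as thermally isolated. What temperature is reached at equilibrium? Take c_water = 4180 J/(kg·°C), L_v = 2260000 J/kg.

Taking heat into each body as positive, Σ m c ΔT = 0:
steam→water at 100 °C releases m L_v = 0.0432·2260000 = 97632
  condensate cools 100→T: 0.0432·4180·(T − 100) = 180.58(T − 100)
  original water: 2215.4(T − 5.17)
2396 T = 97632 + 18058 + 11454 = 127143
T ≈ 53.07 °C, under the boiling point, so the assumption holds.

T_f ≈ 53.1 °C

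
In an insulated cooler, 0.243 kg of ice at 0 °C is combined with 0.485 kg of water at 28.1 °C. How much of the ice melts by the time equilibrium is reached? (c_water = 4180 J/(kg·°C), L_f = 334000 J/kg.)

Cooling the water to 0 °C releases 0.485×4180×28.1 = 56967 J.
Fully melting the ice requires m_ice L_f = 0.243×334000 = 81162 J.
That's not enough to melt it all — equilibrium is at 0 °C with ice remaining.
m_melted×334000 = 56967  ⇒  m_melted ≈ 0.1706 kg.

m_melted ≈ 0.171 kg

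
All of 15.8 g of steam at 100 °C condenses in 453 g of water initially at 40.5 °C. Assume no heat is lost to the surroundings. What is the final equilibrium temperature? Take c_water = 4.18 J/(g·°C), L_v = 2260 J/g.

Setting the total heat transfer to zero:
steam→water at 100 °C releases m L_v = 15.8·2260 = 35708
  condensed water 100 °C→T: 66.04(T − 100)
  water warms: 453·4.18·(T − 40.5) = 1893.5(T − 40.5)
1959.6 T = 35708 + 6604.4 + 76688 = 119001
T ≈ 60.73 °C — below 100 °C, confirming all the steam condensed.

T_f ≈ 60.7 °C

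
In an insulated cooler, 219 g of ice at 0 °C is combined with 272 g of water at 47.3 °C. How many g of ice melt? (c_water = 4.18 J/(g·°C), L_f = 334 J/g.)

Cooling the water to 0 °C releases 272·4.18·47.3 = 53778 J.
Fully melting the ice requires m_ice L_f = 219·334 = 73146 J.
That's not enough to melt it all — equilibrium is at 0 °C with ice remaining.
Mass melted = 53778/334 ≈ 161 g.

m_melted ≈ 161 g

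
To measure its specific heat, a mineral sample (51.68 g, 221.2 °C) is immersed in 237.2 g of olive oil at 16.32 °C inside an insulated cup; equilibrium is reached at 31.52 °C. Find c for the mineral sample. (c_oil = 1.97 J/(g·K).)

c ≈ 0.725 J/(g·K)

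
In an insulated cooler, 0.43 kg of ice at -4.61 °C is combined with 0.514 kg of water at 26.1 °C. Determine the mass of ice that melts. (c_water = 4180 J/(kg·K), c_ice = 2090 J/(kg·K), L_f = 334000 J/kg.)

Cooling the water to 0 °C releases 0.514·4180·26.1 = 56076 J.
Of that, 0.43·2090·4.61 = 4143 J goes to bring the ice to 0 °C, leaving 51933 J.
Fully melting the ice requires m_ice L_f = 0.43·334000 = 143620 J.
Since 51933 < 143620 J, not all the ice melts; equilibrium is at 0 °C.
m_melted·334000 = 51933  ⇒  m_melted ≈ 0.1555 kg.

m_melted ≈ 0.155 kg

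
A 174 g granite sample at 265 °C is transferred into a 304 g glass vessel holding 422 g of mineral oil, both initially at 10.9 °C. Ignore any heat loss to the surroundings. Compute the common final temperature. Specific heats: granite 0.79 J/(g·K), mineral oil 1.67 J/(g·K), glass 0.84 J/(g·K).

T_f ≈ 42.7 °C

T_f is the heat-capacity-weighted average of the initial temperatures:
T_f = (137.46·265 + 704.74·10.9 + 255.36·10.9) / (137.46 + 704.74 + 255.36)
    = 46892 / 1097.6 ≈ 42.72 °C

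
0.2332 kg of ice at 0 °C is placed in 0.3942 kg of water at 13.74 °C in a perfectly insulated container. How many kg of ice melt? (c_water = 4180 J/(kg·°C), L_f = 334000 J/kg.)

Heat available from the water dropping to 0 °C: 0.3942×4180×13.74 = 22640 J.
Melting all 0.2332 kg of ice would need 0.2332×334000 = 77889 J.
That's not enough to melt it all — equilibrium is at 0 °C with ice remaining.
m_melt = 22640 / L_f = 0.06778 kg.

m_melted ≈ 0.0678 kg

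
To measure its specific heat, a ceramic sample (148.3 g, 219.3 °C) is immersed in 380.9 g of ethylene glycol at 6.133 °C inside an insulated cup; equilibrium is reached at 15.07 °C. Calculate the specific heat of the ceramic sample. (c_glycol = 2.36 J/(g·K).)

c ≈ 0.265 J/(g·K)

Let T be the final temperature. ΣQ_i = 0:
148.3·c·(15.07 − 219.3) + 380.9·2.36·(15.07 − 6.133) = 0
-30287 c = -8033.7
c = -8033.7/-30287 ≈ 0.2652 J/(g·K)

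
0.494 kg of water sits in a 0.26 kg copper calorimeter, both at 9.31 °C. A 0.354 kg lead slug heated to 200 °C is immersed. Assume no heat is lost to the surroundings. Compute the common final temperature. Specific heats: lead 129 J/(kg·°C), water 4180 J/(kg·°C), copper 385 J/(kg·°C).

T_f ≈ 13.2 °C

Taking heat into each body as positive, Σ m c ΔT = 0:
0.354*129*(T − 200) + 0.494*4180*(T − 9.31) + 0.26*385*(T − 9.31) = 0
45.67(T − 200) + 2064.9(T − 9.31) + 100.1(T − 9.31) = 0
(45.67 + 2064.9 + 100.1) T = 45.67*200 + 2064.9*9.31 + 100.1*9.31
T ≈ 13.25 °C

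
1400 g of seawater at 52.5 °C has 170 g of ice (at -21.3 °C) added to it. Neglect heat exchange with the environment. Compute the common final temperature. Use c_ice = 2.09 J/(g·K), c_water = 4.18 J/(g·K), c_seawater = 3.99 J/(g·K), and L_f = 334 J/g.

T_f ≈ 36.4 °C

Let T be the final temperature. ΣQ_i = 0:
warm ice to 0 °C: 170·2.09·(0 − (-21.3)) = 7567.9; melt ice: 170·334 = 56780; meltwater 0→T: 170·4.18·T = 710.6 T; seawater: 5586(T − 52.5)
6296.6 T = 293265 − 64348 = 228917
T ≈ 36.36 °C. Since T > 0 °C, the all-ice-melts assumption holds.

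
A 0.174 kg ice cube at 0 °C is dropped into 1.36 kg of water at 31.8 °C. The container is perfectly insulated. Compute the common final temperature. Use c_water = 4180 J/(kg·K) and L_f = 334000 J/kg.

T_f ≈ 19.1 °C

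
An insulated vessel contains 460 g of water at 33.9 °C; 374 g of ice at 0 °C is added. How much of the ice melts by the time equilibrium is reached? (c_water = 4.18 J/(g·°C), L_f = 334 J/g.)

m_melted ≈ 195 g

Heat available from the water dropping to 0 °C: 460·4.18·33.9 = 65183 J.
To melt every bit of ice: 374·334 = 124916 J.
That's not enough to melt it all — equilibrium is at 0 °C with ice remaining.
m_melted·334 = 65183  ⇒  m_melted ≈ 195.2 g.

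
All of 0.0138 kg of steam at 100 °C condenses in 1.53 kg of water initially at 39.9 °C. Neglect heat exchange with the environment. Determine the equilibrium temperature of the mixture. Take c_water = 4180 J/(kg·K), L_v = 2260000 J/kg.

Conservation of energy gives ΣQ = 0:
latent heat released on condensation: 0.0138×2260000 = 31188; condensed water 100 °C→T: 57.68(T − 100); original water: 6395.4(T − 39.9)
6453.1 T = 31188 + 5768.4 + 255176 = 292133
T ≈ 45.27 °C (< 100 °C, so full condensation is consistent).

T_f ≈ 45.3 °C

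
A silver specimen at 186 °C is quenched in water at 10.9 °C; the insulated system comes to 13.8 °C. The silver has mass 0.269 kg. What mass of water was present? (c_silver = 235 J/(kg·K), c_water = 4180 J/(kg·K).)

m ≈ 0.898 kg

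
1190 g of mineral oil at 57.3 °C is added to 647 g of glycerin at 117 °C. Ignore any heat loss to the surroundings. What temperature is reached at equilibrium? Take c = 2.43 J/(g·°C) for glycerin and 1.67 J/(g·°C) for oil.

With ΣQ=0 the equilibrium temperature is the m·c-weighted mean:
T_f = (1572.2×117 + 1987.3×57.3) / (1572.2 + 1987.3)
    = 297821 / 3559.5 ≈ 83.67 °C

T_f ≈ 83.7 °C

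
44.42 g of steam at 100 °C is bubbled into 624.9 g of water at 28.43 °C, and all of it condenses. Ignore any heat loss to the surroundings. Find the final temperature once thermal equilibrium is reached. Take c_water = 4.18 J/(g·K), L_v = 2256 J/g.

Setting the total heat transfer to zero:
condense steam: −44.42·2256 = −100212; condensate cools 100→T: 44.42·4.18·(T − 100) = 185.68(T − 100); original water: 2612.1(T − 28.43)
2797.8 T = 100212 + 18568 + 74261 = 193041
T ≈ 69.00 °C — below 100 °C, confirming all the steam condensed.

T_f ≈ 69.0 °C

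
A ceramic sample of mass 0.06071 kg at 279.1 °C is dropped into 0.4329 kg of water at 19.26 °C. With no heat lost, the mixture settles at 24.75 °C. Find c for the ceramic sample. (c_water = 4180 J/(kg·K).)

c ≈ 643 J/(kg·K)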